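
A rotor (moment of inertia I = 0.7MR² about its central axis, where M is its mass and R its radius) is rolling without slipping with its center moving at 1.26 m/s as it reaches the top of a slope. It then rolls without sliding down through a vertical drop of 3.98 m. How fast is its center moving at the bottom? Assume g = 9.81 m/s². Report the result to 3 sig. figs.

v ≈ 6.89 m/s

For this body I = 0.7MR², i.e. k = I/(MR²) = 0.7.
Pure rolling means v = ωR; then KE = ½Mv² + ½I(v/R)² = ½(1+k)Mv² = (17/20)Mv².
Energy conservation: (17/20)Mv₀² + Mgh = (17/20)Mv², so v² = v₀² + 2gh/(1+k).
v = √(1.26² + 2×9.81×3.98/1.7) = √47.52 ≈ 6.89 m/s.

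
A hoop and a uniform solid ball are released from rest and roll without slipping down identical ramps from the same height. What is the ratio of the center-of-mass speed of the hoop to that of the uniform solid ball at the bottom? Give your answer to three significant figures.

Each satisfies Mgh = ½(1+k)Mv² with k = I/(MR²), so v ∝ 1/√(1+k).
For the hoop k = 1; for the uniform solid ball k = 0.4.
v₁/v₂ = √((1+k₂)/(1+k₁)) = √(1.4/2) ≈ 0.837.

v_ratio ≈ 0.837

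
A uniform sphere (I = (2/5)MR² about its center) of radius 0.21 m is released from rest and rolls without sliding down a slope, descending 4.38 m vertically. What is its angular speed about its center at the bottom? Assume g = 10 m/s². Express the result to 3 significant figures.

ω ≈ 37.7 rad/s

Here I = (2/5)MR², so the shape factor k = I/(MR²) = 0.4.
Pure rolling means v = ωR; then KE = ½Mv² + ½I(v/R)² = ½(1+k)Mv² = (7/10)Mv².
Energy conservation Mgh = ½(1+k)Mv² gives v = √(2gh/(1+k)) = √(2 × 10 × 4.38 / 1.4) = 7.91 m/s.
The angular speed follows from ω = v/R = 7.91/0.21 ≈ 37.7 rad/s.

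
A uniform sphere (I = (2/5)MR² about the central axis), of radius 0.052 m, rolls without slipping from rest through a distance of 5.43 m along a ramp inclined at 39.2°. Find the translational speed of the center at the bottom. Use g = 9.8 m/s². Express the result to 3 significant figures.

v ≈ 6.93 m/s

With I = (2/5)MR², the ratio k = I/(MR²) is 0.4.
Rolling without slipping gives ω = v/R, so the total kinetic energy is ½Mv² + ½Iω² = ½(1+k)Mv² = (7/10)Mv².
The vertical drop is h = L sinθ = 5.43 × sin39.2° = 3.432 m.
Setting Mgh = (7/10)Mv² gives v = √(2gh/(1+k)) = √(2·9.8·3.432/1.4) ≈ 6.93 m/s.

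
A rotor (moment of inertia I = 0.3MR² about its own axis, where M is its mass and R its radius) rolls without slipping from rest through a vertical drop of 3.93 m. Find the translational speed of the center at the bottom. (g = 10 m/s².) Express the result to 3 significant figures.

With I = 0.3MR², the ratio k = I/(MR²) is 0.3.
Pure rolling means v = ωR; then KE = ½Mv² + ½I(v/R)² = ½(1+k)Mv² = (13/20)Mv².
Energy conservation: Mgh = (13/20)Mv², so v = √(2gh/(1+k)) = √(2 × 10 × 3.93 / 1.3) ≈ 7.78 m/s.

v ≈ 7.78 m/s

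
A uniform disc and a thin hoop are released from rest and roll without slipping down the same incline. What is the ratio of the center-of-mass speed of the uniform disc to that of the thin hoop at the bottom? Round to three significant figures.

v_ratio ≈ 1.15

Each satisfies Mgh = ½(1+k)Mv² with k = I/(MR²), so v ∝ 1/√(1+k).
For the uniform disc k = 0.5; for the thin hoop k = 1.
v₁/v₂ = √((1+k₂)/(1+k₁)) = √(2/1.5) ≈ 1.15.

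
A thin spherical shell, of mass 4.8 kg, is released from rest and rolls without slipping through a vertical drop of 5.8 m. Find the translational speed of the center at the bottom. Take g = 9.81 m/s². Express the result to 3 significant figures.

v ≈ 8.26 m/s

Here I = (2/3)MR², so the shape factor k = I/(MR²) = 2/3.
Since it rolls without slipping, ω = v/R and KE = ½Mv² + ½Iω² = ½(1+k)Mv² = (5/6)Mv².
Energy conservation: Mgh = (5/6)Mv², so v = √(2gh/(1+k)) = √(2 × 9.81 × 5.8 / 1.667) ≈ 8.26 m/s.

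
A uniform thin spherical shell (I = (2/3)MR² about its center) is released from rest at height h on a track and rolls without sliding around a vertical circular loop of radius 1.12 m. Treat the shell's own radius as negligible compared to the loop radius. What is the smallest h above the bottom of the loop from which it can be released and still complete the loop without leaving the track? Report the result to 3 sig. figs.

h_min ≈ 3.17 m

Here I = (2/3)MR², so the shape factor k = I/(MR²) = 2/3.
At the top, contact is just lost when gravity alone supplies the centripetal force: Mg = Mv_top²/r, i.e. v_top² = gr.
With ω = v/R, the kinetic energy at speed v is ½(1+k)Mv² = (5/6)Mv².
Energy conservation from release (height h) to the top (height 2r): Mgh = Mg(2r) + (5/6)M·gr.
Thus h_min = 2r + (1+k)r/2 = r(2 + 1.667/2) = 1.12 × 2.833 ≈ 3.17 m.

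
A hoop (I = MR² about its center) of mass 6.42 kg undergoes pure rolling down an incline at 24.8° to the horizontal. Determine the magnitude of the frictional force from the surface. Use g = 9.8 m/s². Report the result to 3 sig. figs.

For this body I = MR², i.e. k = I/(MR²) = 1.
Along the incline Mg sinθ − f = Ma, and torque about the center fR = Iα = kMR²(a/R) gives f = kMa.
Combining, a = g sinθ/(1+k) and f = kMa = kMg sinθ/(1+k).
f = 1 × 6.42 × 9.8 × sin24.8° / 2 ≈ 13.2 N.

f ≈ 13.2 N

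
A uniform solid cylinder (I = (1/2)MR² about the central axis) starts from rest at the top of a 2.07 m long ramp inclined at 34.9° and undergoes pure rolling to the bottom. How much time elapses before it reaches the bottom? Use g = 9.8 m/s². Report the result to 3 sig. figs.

The moment of inertia is (1/2)MR², giving k ≡ I/(MR²) = 0.5.
Along the incline Mg sinθ − f = Ma, and torque about the center fR = Iα = kMR²(a/R) gives f = kMa.
Hence a = g sinθ/(1+k) = 9.8×sin34.9°/1.5 = 3.738 m/s².
Starting from rest, L = ½at², so t = √(2L/a) = √(2×2.07/3.738) ≈ 1.05 s.

t ≈ 1.05 s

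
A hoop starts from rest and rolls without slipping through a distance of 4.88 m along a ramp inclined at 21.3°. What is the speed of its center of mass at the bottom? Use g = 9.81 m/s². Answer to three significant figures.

v ≈ 4.17 m/s

With I = MR², the ratio k = I/(MR²) is 1.
Pure rolling means v = ωR; then KE = ½Mv² + ½I(v/R)² = ½(1+k)Mv² = Mv².
The vertical drop is h = L sinθ = 4.88 × sin21.3° = 1.773 m.
Setting Mgh = Mv² gives v = √(2gh/(1+k)) = √(2·9.81·1.773/2) ≈ 4.17 m/s.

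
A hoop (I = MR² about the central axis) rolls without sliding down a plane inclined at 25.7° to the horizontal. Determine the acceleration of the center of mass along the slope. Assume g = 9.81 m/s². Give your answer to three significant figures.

For this body I = MR², i.e. k = I/(MR²) = 1.
Translational: Mg sinθ − f = Ma. Rotational about the CM: fR = Iα = kMRa, so f = kMa.
Eliminating f: Mg sinθ = (1+k)Ma, so a = g sinθ/(1+k) = 9.81 × sin25.7° / 2 ≈ 2.13 m/s².

a ≈ 2.13 m/s²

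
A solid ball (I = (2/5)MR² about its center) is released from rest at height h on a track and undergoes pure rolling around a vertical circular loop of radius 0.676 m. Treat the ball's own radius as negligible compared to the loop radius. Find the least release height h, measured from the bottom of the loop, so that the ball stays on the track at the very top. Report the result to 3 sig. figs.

With I = (2/5)MR², the ratio k = I/(MR²) is 0.4.
At the top, contact is just lost when gravity alone supplies the centripetal force: Mg = Mv_top²/r, i.e. v_top² = gr.
With ω = v/R, the kinetic energy at speed v is ½(1+k)Mv² = (7/10)Mv².
Energy conservation from release (height h) to the top (height 2r): Mgh = Mg(2r) + (7/10)M·gr.
Thus h_min = 2r + (1+k)r/2 = r(2 + 1.4/2) = 0.676 × 2.7 ≈ 1.83 m.

h_min ≈ 1.83 m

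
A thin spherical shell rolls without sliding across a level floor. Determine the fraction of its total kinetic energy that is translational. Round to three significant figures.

fraction ≈ 0.600

The moment of inertia is (2/3)MR², giving k ≡ I/(MR²) = 2/3.
Since ω = v/R, the translational part is ½Mv² and the rotational part is ½I(v/R)² = ½kMv²; the total is ½(1+k)Mv².
The translational fraction is therefore 1/(1+k) = 1/1.667 ≈ 0.600.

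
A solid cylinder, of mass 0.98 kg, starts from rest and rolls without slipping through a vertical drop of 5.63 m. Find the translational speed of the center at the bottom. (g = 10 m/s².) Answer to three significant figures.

v ≈ 8.66 m/s

For this body I = (1/2)MR², i.e. k = I/(MR²) = 0.5.
Pure rolling means v = ωR; then KE = ½Mv² + ½I(v/R)² = ½(1+k)Mv² = (3/4)Mv².
Setting Mgh = (3/4)Mv² gives v = √(2gh/(1+k)) = √(2·10·5.63/1.5) ≈ 8.66 m/s.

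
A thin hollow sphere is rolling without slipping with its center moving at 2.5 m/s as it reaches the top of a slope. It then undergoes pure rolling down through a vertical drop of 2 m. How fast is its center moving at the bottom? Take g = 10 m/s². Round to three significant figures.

v ≈ 5.50 m/s

For this body I = (2/3)MR², i.e. k = I/(MR²) = 2/3.
Pure rolling means v = ωR; then KE = ½Mv² + ½I(v/R)² = ½(1+k)Mv² = (5/6)Mv².
Conserving energy between top and bottom: (5/6)Mv² = (5/6)Mv₀² + Mgh, hence v² = v₀² + 2gh/(1+k).
v = √(2.5² + 2×10×2/1.667) = √30.25 ≈ 5.50 m/s.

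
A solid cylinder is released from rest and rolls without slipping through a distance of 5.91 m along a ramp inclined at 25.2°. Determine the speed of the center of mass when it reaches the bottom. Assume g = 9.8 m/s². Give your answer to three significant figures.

v ≈ 5.73 m/s

Here I = (1/2)MR², so the shape factor k = I/(MR²) = 0.5.
Since it rolls without slipping, ω = v/R and KE = ½Mv² + ½Iω² = ½(1+k)Mv² = (3/4)Mv².
The vertical drop is h = L sinθ = 5.91 × sin25.2° = 2.516 m.
Energy conservation: Mgh = (3/4)Mv², so v = √(2gh/(1+k)) = √(2 × 9.8 × 2.516 / 1.5) ≈ 5.73 m/s.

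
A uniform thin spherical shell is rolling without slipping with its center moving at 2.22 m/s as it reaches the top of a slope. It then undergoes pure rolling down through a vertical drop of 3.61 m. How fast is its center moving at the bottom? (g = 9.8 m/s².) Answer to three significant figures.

v ≈ 6.88 m/s

For this body I = (2/3)MR², i.e. k = I/(MR²) = 2/3.
The rolling condition ω = v/R makes the rotational term ½I(v/R)² = ½kMv², so KE_total = ½(1+k)Mv² = (5/6)Mv².
Energy conservation: (5/6)Mv₀² + Mgh = (5/6)Mv², so v² = v₀² + 2gh/(1+k).
v = √(2.22² + 2×9.8×3.61/1.667) = √47.38 ≈ 6.88 m/s.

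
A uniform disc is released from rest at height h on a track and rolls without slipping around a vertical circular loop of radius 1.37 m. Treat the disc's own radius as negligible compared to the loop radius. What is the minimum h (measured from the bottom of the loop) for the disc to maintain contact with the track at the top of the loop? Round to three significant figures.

h_min ≈ 3.77 m

Here I = (1/2)MR², so the shape factor k = I/(MR²) = 0.5.
At the top of the loop, the minimum-contact condition is Mg = Mv_top²/r, so v_top² = gr.
With ω = v/R, the kinetic energy at speed v is ½(1+k)Mv² = (3/4)Mv².
Energy conservation from release (height h) to the top (height 2r): Mgh = Mg(2r) + (3/4)M·gr.
Thus h_min = 2r + (1+k)r/2 = r(2 + 1.5/2) = 1.37 × 2.75 ≈ 3.77 m.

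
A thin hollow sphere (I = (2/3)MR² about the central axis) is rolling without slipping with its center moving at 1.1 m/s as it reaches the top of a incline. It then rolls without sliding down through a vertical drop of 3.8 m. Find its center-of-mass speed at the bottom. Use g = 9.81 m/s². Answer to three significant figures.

v ≈ 6.78 m/s

With I = (2/3)MR², the ratio k = I/(MR²) is 2/3.
The rolling condition ω = v/R makes the rotational term ½I(v/R)² = ½kMv², so KE_total = ½(1+k)Mv² = (5/6)Mv².
Energy conservation: (5/6)Mv₀² + Mgh = (5/6)Mv², so v² = v₀² + 2gh/(1+k).
v = √(1.1² + 2×9.81×3.8/1.667) = √45.94 ≈ 6.78 m/s.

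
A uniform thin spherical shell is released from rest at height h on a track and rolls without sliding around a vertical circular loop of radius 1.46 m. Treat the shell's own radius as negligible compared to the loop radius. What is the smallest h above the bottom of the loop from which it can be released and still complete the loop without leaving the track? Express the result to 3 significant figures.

h_min ≈ 4.14 m

The moment of inertia is (2/3)MR², giving k ≡ I/(MR²) = 2/3.
At the top of the loop, the minimum-contact condition is Mg = Mv_top²/r, so v_top² = gr.
With ω = v/R, the kinetic energy at speed v is ½(1+k)Mv² = (5/6)Mv².
Energy conservation from release (height h) to the top (height 2r): Mgh = Mg(2r) + (5/6)M·gr.
Thus h_min = 2r + (1+k)r/2 = r(2 + 1.667/2) = 1.46 × 2.833 ≈ 4.14 m.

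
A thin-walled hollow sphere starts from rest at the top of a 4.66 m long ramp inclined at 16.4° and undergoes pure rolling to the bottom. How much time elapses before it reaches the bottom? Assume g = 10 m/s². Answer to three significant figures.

t ≈ 2.35 s

With I = (2/3)MR², the ratio k = I/(MR²) is 2/3.
Newton's second law down the slope: Mg sinθ − f = Ma. The torque equation fR = Iα (with α = a/R) gives f = kMa.
Hence a = g sinθ/(1+k) = 10×sin16.4°/1.667 = 1.694 m/s².
Starting from rest, L = ½at², so t = √(2L/a) = √(2×4.66/1.694) ≈ 2.35 s.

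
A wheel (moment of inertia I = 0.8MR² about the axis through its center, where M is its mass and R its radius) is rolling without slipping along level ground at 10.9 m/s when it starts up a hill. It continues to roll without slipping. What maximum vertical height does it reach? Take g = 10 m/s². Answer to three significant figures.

For this body I = 0.8MR², i.e. k = I/(MR²) = 0.8.
The rolling condition ω = v/R makes the rotational term ½I(v/R)² = ½kMv², so KE_total = ½(1+k)Mv² = (9/10)Mv².
All of this converts to potential energy at the highest point: (9/10)Mv₀² = Mgh.
Thus h = (1+k)v₀²/(2g) = 1.8 × 10.9² / (2 × 10) ≈ 10.7 m.

h ≈ 10.7 m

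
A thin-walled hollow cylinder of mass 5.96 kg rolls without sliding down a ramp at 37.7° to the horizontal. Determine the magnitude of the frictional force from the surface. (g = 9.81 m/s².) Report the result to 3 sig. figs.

The moment of inertia is MR², giving k ≡ I/(MR²) = 1.
Along the incline Mg sinθ − f = Ma, and torque about the center fR = Iα = kMR²(a/R) gives f = kMa.
Combining, a = g sinθ/(1+k) and f = kMa = kMg sinθ/(1+k).
f = 1 × 5.96 × 9.81 × sin37.7° / 2 ≈ 17.9 N.

f ≈ 17.9 N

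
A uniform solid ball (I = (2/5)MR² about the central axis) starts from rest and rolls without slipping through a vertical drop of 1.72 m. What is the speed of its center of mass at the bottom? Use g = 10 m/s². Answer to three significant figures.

v ≈ 4.96 m/s

Here I = (2/5)MR², so the shape factor k = I/(MR²) = 0.4.
Since it rolls without slipping, ω = v/R and KE = ½Mv² + ½Iω² = ½(1+k)Mv² = (7/10)Mv².
Setting Mgh = (7/10)Mv² gives v = √(2gh/(1+k)) = √(2·10·1.72/1.4) ≈ 4.96 m/s.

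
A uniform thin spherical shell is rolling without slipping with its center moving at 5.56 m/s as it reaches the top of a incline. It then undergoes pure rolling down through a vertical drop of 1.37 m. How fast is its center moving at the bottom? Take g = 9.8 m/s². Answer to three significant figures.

v ≈ 6.86 m/s

With I = (2/3)MR², the ratio k = I/(MR²) is 2/3.
Pure rolling means v = ωR; then KE = ½Mv² + ½I(v/R)² = ½(1+k)Mv² = (5/6)Mv².
Energy conservation: (5/6)Mv₀² + Mgh = (5/6)Mv², so v² = v₀² + 2gh/(1+k).
v = √(5.56² + 2×9.8×1.37/1.667) = √47.02 ≈ 6.86 m/s.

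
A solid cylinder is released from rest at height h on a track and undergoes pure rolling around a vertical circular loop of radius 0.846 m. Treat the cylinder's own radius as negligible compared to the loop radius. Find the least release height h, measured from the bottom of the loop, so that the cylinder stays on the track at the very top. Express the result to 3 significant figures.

h_min ≈ 2.33 m

Here I = (1/2)MR², so the shape factor k = I/(MR²) = 0.5.
At the top, contact is just lost when gravity alone supplies the centripetal force: Mg = Mv_top²/r, i.e. v_top² = gr.
With ω = v/R, the kinetic energy at speed v is ½(1+k)Mv² = (3/4)Mv².
Energy conservation from release (height h) to the top (height 2r): Mgh = Mg(2r) + (3/4)M·gr.
Thus h_min = 2r + (1+k)r/2 = r(2 + 1.5/2) = 0.846 × 2.75 ≈ 2.33 m.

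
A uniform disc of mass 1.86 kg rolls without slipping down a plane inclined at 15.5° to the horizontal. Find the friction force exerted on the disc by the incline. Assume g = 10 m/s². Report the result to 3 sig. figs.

With I = (1/2)MR², the ratio k = I/(MR²) is 0.5.
Along the incline Mg sinθ − f = Ma, and torque about the center fR = Iα = kMR²(a/R) gives f = kMa.
Combining, a = g sinθ/(1+k) and f = kMa = kMg sinθ/(1+k).
f = 0.5 × 1.86 × 10 × sin15.5° / 1.5 ≈ 1.66 N.

f ≈ 1.66 N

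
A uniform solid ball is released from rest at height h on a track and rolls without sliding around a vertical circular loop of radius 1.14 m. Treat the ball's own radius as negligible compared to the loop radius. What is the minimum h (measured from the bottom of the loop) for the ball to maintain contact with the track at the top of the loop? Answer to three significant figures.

h_min ≈ 3.08 m

For this body I = (2/5)MR², i.e. k = I/(MR²) = 0.4.
At the top, contact is just lost when gravity alone supplies the centripetal force: Mg = Mv_top²/r, i.e. v_top² = gr.
With ω = v/R, the kinetic energy at speed v is ½(1+k)Mv² = (7/10)Mv².
Energy conservation from release (height h) to the top (height 2r): Mgh = Mg(2r) + (7/10)M·gr.
Thus h_min = 2r + (1+k)r/2 = r(2 + 1.4/2) = 1.14 × 2.7 ≈ 3.08 m.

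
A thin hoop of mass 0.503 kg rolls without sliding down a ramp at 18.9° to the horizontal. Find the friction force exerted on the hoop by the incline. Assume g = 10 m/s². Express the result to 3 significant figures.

For this body I = MR², i.e. k = I/(MR²) = 1.
Along the incline Mg sinθ − f = Ma, and torque about the center fR = Iα = kMR²(a/R) gives f = kMa.
Combining, a = g sinθ/(1+k) and f = kMa = kMg sinθ/(1+k).
f = 1 × 0.503 × 10 × sin18.9° / 2 ≈ 0.815 N.

f ≈ 0.815 N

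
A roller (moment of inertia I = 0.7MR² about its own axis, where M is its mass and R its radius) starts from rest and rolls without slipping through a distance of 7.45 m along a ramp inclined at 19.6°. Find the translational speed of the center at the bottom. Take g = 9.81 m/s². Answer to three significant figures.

For this body I = 0.7MR², i.e. k = I/(MR²) = 0.7.
Pure rolling means v = ωR; then KE = ½Mv² + ½I(v/R)² = ½(1+k)Mv² = (17/20)Mv².
The vertical drop is h = L sinθ = 7.45 × sin19.6° = 2.499 m.
Setting Mgh = (17/20)Mv² gives v = √(2gh/(1+k)) = √(2·9.81·2.499/1.7) ≈ 5.37 m/s.

v ≈ 5.37 m/s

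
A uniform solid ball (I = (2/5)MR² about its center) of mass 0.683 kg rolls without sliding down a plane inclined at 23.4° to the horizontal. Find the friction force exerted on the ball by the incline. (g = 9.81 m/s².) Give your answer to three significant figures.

f ≈ 0.760 N

Here I = (2/5)MR², so the shape factor k = I/(MR²) = 0.4.
Along the incline Mg sinθ − f = Ma, and torque about the center fR = Iα = kMR²(a/R) gives f = kMa.
Combining, a = g sinθ/(1+k) and f = kMa = kMg sinθ/(1+k).
f = 0.4 × 0.683 × 9.81 × sin23.4° / 1.4 ≈ 0.760 N.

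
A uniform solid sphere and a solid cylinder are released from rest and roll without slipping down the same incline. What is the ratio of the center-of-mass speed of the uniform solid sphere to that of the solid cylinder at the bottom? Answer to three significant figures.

Each satisfies Mgh = ½(1+k)Mv² with k = I/(MR²), so v ∝ 1/√(1+k).
For the uniform solid sphere k = 0.4; for the solid cylinder k = 0.5.
v₁/v₂ = √((1+k₂)/(1+k₁)) = √(1.5/1.4) ≈ 1.04.

v_ratio ≈ 1.04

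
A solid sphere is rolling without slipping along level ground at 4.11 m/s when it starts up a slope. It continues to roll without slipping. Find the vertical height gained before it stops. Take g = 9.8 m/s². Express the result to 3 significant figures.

h ≈ 1.21 m

The moment of inertia is (2/5)MR², giving k ≡ I/(MR²) = 0.4.
The rolling condition ω = v/R makes the rotational term ½I(v/R)² = ½kMv², so KE_total = ½(1+k)Mv² = (7/10)Mv².
All of this converts to potential energy at the highest point: (7/10)Mv₀² = Mgh.
Thus h = (1+k)v₀²/(2g) = 1.4 × 4.11² / (2 × 9.8) ≈ 1.21 m.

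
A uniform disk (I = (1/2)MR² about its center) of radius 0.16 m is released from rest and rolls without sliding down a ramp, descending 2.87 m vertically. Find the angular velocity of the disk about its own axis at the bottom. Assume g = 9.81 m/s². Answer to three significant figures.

With I = (1/2)MR², the ratio k = I/(MR²) is 0.5.
Pure rolling means v = ωR; then KE = ½Mv² + ½I(v/R)² = ½(1+k)Mv² = (3/4)Mv².
Energy conservation Mgh = ½(1+k)Mv² gives v = √(2gh/(1+k)) = √(2 × 9.81 × 2.87 / 1.5) = 6.127 m/s.
The angular speed follows from ω = v/R = 6.127/0.16 ≈ 38.3 rad/s.

ω ≈ 38.3 rad/s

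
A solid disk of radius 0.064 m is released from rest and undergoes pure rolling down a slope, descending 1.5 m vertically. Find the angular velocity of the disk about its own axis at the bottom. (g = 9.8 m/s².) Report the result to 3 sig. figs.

ω ≈ 69.2 rad/s

Here I = (1/2)MR², so the shape factor k = I/(MR²) = 0.5.
Pure rolling means v = ωR; then KE = ½Mv² + ½I(v/R)² = ½(1+k)Mv² = (3/4)Mv².
Energy conservation Mgh = ½(1+k)Mv² gives v = √(2gh/(1+k)) = √(2 × 9.8 × 1.5 / 1.5) = 4.427 m/s.
The angular speed follows from ω = v/R = 4.427/0.064 ≈ 69.2 rad/s.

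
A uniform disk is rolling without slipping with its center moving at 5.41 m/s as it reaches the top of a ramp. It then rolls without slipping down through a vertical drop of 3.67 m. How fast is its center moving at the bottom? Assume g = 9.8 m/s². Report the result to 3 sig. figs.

v ≈ 8.79 m/s

The moment of inertia is (1/2)MR², giving k ≡ I/(MR²) = 0.5.
Rolling without slipping gives ω = v/R, so the total kinetic energy is ½Mv² + ½Iω² = ½(1+k)Mv² = (3/4)Mv².
Conserving energy between top and bottom: (3/4)Mv² = (3/4)Mv₀² + Mgh, hence v² = v₀² + 2gh/(1+k).
v = √(5.41² + 2×9.8×3.67/1.5) = √77.22 ≈ 8.79 m/s.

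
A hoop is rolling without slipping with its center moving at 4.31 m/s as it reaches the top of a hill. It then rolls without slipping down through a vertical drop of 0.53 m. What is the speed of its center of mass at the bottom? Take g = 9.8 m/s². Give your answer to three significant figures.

The moment of inertia is MR², giving k ≡ I/(MR²) = 1.
The rolling condition ω = v/R makes the rotational term ½I(v/R)² = ½kMv², so KE_total = ½(1+k)Mv² = Mv².
Energy conservation: Mv₀² + Mgh = Mv², so v² = v₀² + 2gh/(1+k).
v = √(4.31² + 2×9.8×0.53/2) = √23.77 ≈ 4.88 m/s.

v ≈ 4.88 m/s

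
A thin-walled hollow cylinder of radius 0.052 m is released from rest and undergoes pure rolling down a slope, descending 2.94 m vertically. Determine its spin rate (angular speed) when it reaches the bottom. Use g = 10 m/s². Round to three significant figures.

For this body I = MR², i.e. k = I/(MR²) = 1.
The rolling condition ω = v/R makes the rotational term ½I(v/R)² = ½kMv², so KE_total = ½(1+k)Mv² = Mv².
Energy conservation Mgh = ½(1+k)Mv² gives v = √(2gh/(1+k)) = √(2 × 10 × 2.94 / 2) = 5.422 m/s.
The angular speed follows from ω = v/R = 5.422/0.052 ≈ 104 rad/s.

ω ≈ 104 rad/s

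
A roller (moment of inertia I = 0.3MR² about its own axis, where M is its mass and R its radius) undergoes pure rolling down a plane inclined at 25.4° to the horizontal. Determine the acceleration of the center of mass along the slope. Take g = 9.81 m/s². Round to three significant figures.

a ≈ 3.24 m/s²

For this body I = 0.3MR², i.e. k = I/(MR²) = 0.3.
Along the incline Mg sinθ − f = Ma, and torque about the center fR = Iα = kMR²(a/R) gives f = kMa.
Eliminating f: Mg sinθ = (1+k)Ma, so a = g sinθ/(1+k) = 9.81 × sin25.4° / 1.3 ≈ 3.24 m/s².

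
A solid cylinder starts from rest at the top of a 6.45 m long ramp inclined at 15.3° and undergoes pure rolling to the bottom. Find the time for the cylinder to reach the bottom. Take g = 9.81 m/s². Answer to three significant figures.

With I = (1/2)MR², the ratio k = I/(MR²) is 0.5.
Translational: Mg sinθ − f = Ma. Rotational about the CM: fR = Iα = kMRa, so f = kMa.
Hence a = g sinθ/(1+k) = 9.81×sin15.3°/1.5 = 1.726 m/s².
Starting from rest, L = ½at², so t = √(2L/a) = √(2×6.45/1.726) ≈ 2.73 s.

t ≈ 2.73 s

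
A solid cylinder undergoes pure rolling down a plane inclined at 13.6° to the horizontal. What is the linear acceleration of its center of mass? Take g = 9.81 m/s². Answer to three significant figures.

a ≈ 1.54 m/s²

Here I = (1/2)MR², so the shape factor k = I/(MR²) = 0.5.
Newton's second law down the slope: Mg sinθ − f = Ma. The torque equation fR = Iα (with α = a/R) gives f = kMa.
Eliminating f: Mg sinθ = (1+k)Ma, so a = g sinθ/(1+k) = 9.81 × sin13.6° / 1.5 ≈ 1.54 m/s².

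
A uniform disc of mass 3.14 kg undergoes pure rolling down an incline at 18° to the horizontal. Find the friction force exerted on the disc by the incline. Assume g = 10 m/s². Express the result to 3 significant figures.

f ≈ 3.23 N

Here I = (1/2)MR², so the shape factor k = I/(MR²) = 0.5.
Translational: Mg sinθ − f = Ma. Rotational about the CM: fR = Iα = kMRa, so f = kMa.
Combining, a = g sinθ/(1+k) and f = kMa = kMg sinθ/(1+k).
f = 0.5 × 3.14 × 10 × sin18° / 1.5 ≈ 3.23 N.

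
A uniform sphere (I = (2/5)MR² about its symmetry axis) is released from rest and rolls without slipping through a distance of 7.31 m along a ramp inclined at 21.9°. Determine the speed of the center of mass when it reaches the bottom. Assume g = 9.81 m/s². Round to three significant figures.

Here I = (2/5)MR², so the shape factor k = I/(MR²) = 0.4.
Since it rolls without slipping, ω = v/R and KE = ½Mv² + ½Iω² = ½(1+k)Mv² = (7/10)Mv².
The vertical drop is h = L sinθ = 7.31 × sin21.9° = 2.727 m.
Setting Mgh = (7/10)Mv² gives v = √(2gh/(1+k)) = √(2·9.81·2.727/1.4) ≈ 6.18 m/s.

v ≈ 6.18 m/s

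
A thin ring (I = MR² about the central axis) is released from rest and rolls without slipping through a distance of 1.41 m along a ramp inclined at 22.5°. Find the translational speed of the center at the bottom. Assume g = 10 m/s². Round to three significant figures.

The moment of inertia is MR², giving k ≡ I/(MR²) = 1.
Rolling without slipping gives ω = v/R, so the total kinetic energy is ½Mv² + ½Iω² = ½(1+k)Mv² = Mv².
The vertical drop is h = L sinθ = 1.41 × sin22.5° = 0.5396 m.
Setting Mgh = Mv² gives v = √(2gh/(1+k)) = √(2·10·0.5396/2) ≈ 2.32 m/s.

v ≈ 2.32 m/s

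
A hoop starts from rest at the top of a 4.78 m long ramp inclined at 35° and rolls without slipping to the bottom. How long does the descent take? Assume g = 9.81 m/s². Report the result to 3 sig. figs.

Here I = MR², so the shape factor k = I/(MR²) = 1.
Newton's second law down the slope: Mg sinθ − f = Ma. The torque equation fR = Iα (with α = a/R) gives f = kMa.
Hence a = g sinθ/(1+k) = 9.81×sin35°/2 = 2.813 m/s².
With constant a from rest, t = √(2L/a) = √(2·4.78/2.813) ≈ 1.84 s.

t ≈ 1.84 s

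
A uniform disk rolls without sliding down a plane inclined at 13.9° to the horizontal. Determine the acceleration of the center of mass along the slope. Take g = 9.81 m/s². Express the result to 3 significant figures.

The moment of inertia is (1/2)MR², giving k ≡ I/(MR²) = 0.5.
Translational: Mg sinθ − f = Ma. Rotational about the CM: fR = Iα = kMRa, so f = kMa.
Eliminating f: Mg sinθ = (1+k)Ma, so a = g sinθ/(1+k) = 9.81 × sin13.9° / 1.5 ≈ 1.57 m/s².

a ≈ 1.57 m/s²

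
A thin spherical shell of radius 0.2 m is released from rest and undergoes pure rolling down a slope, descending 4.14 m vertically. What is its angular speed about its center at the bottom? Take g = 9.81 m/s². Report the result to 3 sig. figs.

ω ≈ 34.9 rad/s

The moment of inertia is (2/3)MR², giving k ≡ I/(MR²) = 2/3.
Pure rolling means v = ωR; then KE = ½Mv² + ½I(v/R)² = ½(1+k)Mv² = (5/6)Mv².
Energy conservation Mgh = ½(1+k)Mv² gives v = √(2gh/(1+k)) = √(2 × 9.81 × 4.14 / 1.667) = 6.981 m/s.
The angular speed follows from ω = v/R = 6.981/0.2 ≈ 34.9 rad/s.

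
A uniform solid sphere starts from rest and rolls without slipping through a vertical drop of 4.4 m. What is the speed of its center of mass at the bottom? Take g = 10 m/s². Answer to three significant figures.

v ≈ 7.93 m/s

The moment of inertia is (2/5)MR², giving k ≡ I/(MR²) = 0.4.
Rolling without slipping gives ω = v/R, so the total kinetic energy is ½Mv² + ½Iω² = ½(1+k)Mv² = (7/10)Mv².
Energy conservation: Mgh = (7/10)Mv², so v = √(2gh/(1+k)) = √(2 × 10 × 4.4 / 1.4) ≈ 7.93 m/s.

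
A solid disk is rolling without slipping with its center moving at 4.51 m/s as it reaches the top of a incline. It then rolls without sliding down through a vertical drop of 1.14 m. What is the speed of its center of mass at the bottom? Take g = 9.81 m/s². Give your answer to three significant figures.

v ≈ 5.94 m/s

With I = (1/2)MR², the ratio k = I/(MR²) is 0.5.
Since it rolls without slipping, ω = v/R and KE = ½Mv² + ½Iω² = ½(1+k)Mv² = (3/4)Mv².
Conserving energy between top and bottom: (3/4)Mv² = (3/4)Mv₀² + Mgh, hence v² = v₀² + 2gh/(1+k).
v = √(4.51² + 2×9.81×1.14/1.5) = √35.25 ≈ 5.94 m/s.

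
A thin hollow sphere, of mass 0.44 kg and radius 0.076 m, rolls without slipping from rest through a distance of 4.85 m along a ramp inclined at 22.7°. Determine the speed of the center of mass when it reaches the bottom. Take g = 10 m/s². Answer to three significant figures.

v ≈ 4.74 m/s

Here I = (2/3)MR², so the shape factor k = I/(MR²) = 2/3.
Since it rolls without slipping, ω = v/R and KE = ½Mv² + ½Iω² = ½(1+k)Mv² = (5/6)Mv².
The vertical drop is h = L sinθ = 4.85 × sin22.7° = 1.872 m.
Setting Mgh = (5/6)Mv² gives v = √(2gh/(1+k)) = √(2·10·1.872/1.667) ≈ 4.74 m/s.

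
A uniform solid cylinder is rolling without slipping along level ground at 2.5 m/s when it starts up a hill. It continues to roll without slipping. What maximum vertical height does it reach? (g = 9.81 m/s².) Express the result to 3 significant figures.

h ≈ 0.478 m

Here I = (1/2)MR², so the shape factor k = I/(MR²) = 0.5.
Rolling without slipping gives ω = v/R, so the total kinetic energy is ½Mv² + ½Iω² = ½(1+k)Mv² = (3/4)Mv².
At the top the kinetic energy is zero, so (3/4)Mv₀² = Mgh.
Thus h = (1+k)v₀²/(2g) = 1.5 × 2.5² / (2 × 9.81) ≈ 0.478 m.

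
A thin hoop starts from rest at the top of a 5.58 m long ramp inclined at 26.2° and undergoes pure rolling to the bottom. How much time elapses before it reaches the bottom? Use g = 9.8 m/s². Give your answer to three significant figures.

The moment of inertia is MR², giving k ≡ I/(MR²) = 1.
Newton's second law down the slope: Mg sinθ − f = Ma. The torque equation fR = Iα (with α = a/R) gives f = kMa.
Hence a = g sinθ/(1+k) = 9.8×sin26.2°/2 = 2.163 m/s².
With constant a from rest, t = √(2L/a) = √(2·5.58/2.163) ≈ 2.27 s.

t ≈ 2.27 s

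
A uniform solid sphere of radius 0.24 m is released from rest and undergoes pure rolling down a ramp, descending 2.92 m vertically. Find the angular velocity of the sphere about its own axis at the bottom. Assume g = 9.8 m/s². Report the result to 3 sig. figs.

Here I = (2/5)MR², so the shape factor k = I/(MR²) = 0.4.
Rolling without slipping gives ω = v/R, so the total kinetic energy is ½Mv² + ½Iω² = ½(1+k)Mv² = (7/10)Mv².
Energy conservation Mgh = ½(1+k)Mv² gives v = √(2gh/(1+k)) = √(2 × 9.8 × 2.92 / 1.4) = 6.394 m/s.
The angular speed follows from ω = v/R = 6.394/0.24 ≈ 26.6 rad/s.

ω ≈ 26.6 rad/s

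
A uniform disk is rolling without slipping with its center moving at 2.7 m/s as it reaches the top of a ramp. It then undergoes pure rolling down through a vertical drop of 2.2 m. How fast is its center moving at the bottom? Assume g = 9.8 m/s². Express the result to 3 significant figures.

v ≈ 6.00 m/s

The moment of inertia is (1/2)MR², giving k ≡ I/(MR²) = 0.5.
Rolling without slipping gives ω = v/R, so the total kinetic energy is ½Mv² + ½Iω² = ½(1+k)Mv² = (3/4)Mv².
Conserving energy between top and bottom: (3/4)Mv² = (3/4)Mv₀² + Mgh, hence v² = v₀² + 2gh/(1+k).
v = √(2.7² + 2×9.8×2.2/1.5) = √36.04 ≈ 6.00 m/s.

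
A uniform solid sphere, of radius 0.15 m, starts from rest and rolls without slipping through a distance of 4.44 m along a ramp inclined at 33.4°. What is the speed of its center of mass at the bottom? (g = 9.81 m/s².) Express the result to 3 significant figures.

Here I = (2/5)MR², so the shape factor k = I/(MR²) = 0.4.
Pure rolling means v = ωR; then KE = ½Mv² + ½I(v/R)² = ½(1+k)Mv² = (7/10)Mv².
The vertical drop is h = L sinθ = 4.44 × sin33.4° = 2.444 m.
Energy conservation: Mgh = (7/10)Mv², so v = √(2gh/(1+k)) = √(2 × 9.81 × 2.444 / 1.4) ≈ 5.85 m/s.

v ≈ 5.85 m/s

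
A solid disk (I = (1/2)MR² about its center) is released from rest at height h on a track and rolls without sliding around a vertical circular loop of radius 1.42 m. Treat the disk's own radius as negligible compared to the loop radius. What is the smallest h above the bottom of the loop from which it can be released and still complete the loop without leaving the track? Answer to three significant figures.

h_min ≈ 3.91 m

Here I = (1/2)MR², so the shape factor k = I/(MR²) = 0.5.
At the top, contact is just lost when gravity alone supplies the centripetal force: Mg = Mv_top²/r, i.e. v_top² = gr.
With ω = v/R, the kinetic energy at speed v is ½(1+k)Mv² = (3/4)Mv².
Energy conservation from release (height h) to the top (height 2r): Mgh = Mg(2r) + (3/4)M·gr.
Thus h_min = 2r + (1+k)r/2 = r(2 + 1.5/2) = 1.42 × 2.75 ≈ 3.91 m.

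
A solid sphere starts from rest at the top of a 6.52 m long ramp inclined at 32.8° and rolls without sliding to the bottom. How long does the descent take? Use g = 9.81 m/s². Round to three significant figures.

Here I = (2/5)MR², so the shape factor k = I/(MR²) = 0.4.
Along the incline Mg sinθ − f = Ma, and torque about the center fR = Iα = kMR²(a/R) gives f = kMa.
Hence a = g sinθ/(1+k) = 9.81×sin32.8°/1.4 = 3.796 m/s².
With constant a from rest, t = √(2L/a) = √(2·6.52/3.796) ≈ 1.85 s.

t ≈ 1.85 s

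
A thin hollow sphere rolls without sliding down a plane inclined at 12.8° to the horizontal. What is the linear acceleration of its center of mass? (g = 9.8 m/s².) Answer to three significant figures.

a ≈ 1.30 m/s²

For this body I = (2/3)MR², i.e. k = I/(MR²) = 2/3.
Translational: Mg sinθ − f = Ma. Rotational about the CM: fR = Iα = kMRa, so f = kMa.
Eliminating f: Mg sinθ = (1+k)Ma, so a = g sinθ/(1+k) = 9.8 × sin12.8° / 1.667 ≈ 1.30 m/s².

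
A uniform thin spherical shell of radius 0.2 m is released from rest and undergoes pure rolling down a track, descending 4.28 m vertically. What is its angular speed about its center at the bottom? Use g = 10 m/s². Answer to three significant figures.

ω ≈ 35.8 rad/s

The moment of inertia is (2/3)MR², giving k ≡ I/(MR²) = 2/3.
Rolling without slipping gives ω = v/R, so the total kinetic energy is ½Mv² + ½Iω² = ½(1+k)Mv² = (5/6)Mv².
Energy conservation Mgh = ½(1+k)Mv² gives v = √(2gh/(1+k)) = √(2 × 10 × 4.28 / 1.667) = 7.167 m/s.
Then ω = v/R = 7.167 / 0.2 ≈ 35.8 rad/s.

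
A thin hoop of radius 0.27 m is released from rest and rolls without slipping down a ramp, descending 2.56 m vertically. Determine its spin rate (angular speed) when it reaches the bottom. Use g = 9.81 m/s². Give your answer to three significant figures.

ω ≈ 18.6 rad/s

The moment of inertia is MR², giving k ≡ I/(MR²) = 1.
Rolling without slipping gives ω = v/R, so the total kinetic energy is ½Mv² + ½Iω² = ½(1+k)Mv² = Mv².
Energy conservation Mgh = ½(1+k)Mv² gives v = √(2gh/(1+k)) = √(2 × 9.81 × 2.56 / 2) = 5.011 m/s.
The angular speed follows from ω = v/R = 5.011/0.27 ≈ 18.6 rad/s.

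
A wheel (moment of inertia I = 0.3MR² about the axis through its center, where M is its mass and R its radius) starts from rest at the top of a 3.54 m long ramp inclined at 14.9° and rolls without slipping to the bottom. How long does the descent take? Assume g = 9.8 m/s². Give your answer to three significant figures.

Here I = 0.3MR², so the shape factor k = I/(MR²) = 0.3.
Newton's second law down the slope: Mg sinθ − f = Ma. The torque equation fR = Iα (with α = a/R) gives f = kMa.
Hence a = g sinθ/(1+k) = 9.8×sin14.9°/1.3 = 1.938 m/s².
Starting from rest, L = ½at², so t = √(2L/a) = √(2×3.54/1.938) ≈ 1.91 s.

t ≈ 1.91 s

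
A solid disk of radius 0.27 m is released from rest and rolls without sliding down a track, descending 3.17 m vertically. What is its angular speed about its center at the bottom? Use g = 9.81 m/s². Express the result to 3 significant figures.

For this body I = (1/2)MR², i.e. k = I/(MR²) = 0.5.
Pure rolling means v = ωR; then KE = ½Mv² + ½I(v/R)² = ½(1+k)Mv² = (3/4)Mv².
Energy conservation Mgh = ½(1+k)Mv² gives v = √(2gh/(1+k)) = √(2 × 9.81 × 3.17 / 1.5) = 6.439 m/s.
The angular speed follows from ω = v/R = 6.439/0.27 ≈ 23.8 rad/s.

ω ≈ 23.8 rad/s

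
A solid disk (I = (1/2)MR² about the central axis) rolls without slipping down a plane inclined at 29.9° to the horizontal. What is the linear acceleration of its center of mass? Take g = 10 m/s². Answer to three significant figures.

With I = (1/2)MR², the ratio k = I/(MR²) is 0.5.
Newton's second law down the slope: Mg sinθ − f = Ma. The torque equation fR = Iα (with α = a/R) gives f = kMa.
Eliminating f: Mg sinθ = (1+k)Ma, so a = g sinθ/(1+k) = 10 × sin29.9° / 1.5 ≈ 3.32 m/s².

a ≈ 3.32 m/s²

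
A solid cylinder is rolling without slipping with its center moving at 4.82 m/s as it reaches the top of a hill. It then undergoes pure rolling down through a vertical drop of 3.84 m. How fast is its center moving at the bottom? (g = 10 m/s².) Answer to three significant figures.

v ≈ 8.63 m/s

Here I = (1/2)MR², so the shape factor k = I/(MR²) = 0.5.
Since it rolls without slipping, ω = v/R and KE = ½Mv² + ½Iω² = ½(1+k)Mv² = (3/4)Mv².
Conserving energy between top and bottom: (3/4)Mv² = (3/4)Mv₀² + Mgh, hence v² = v₀² + 2gh/(1+k).
v = √(4.82² + 2×10×3.84/1.5) = √74.43 ≈ 8.63 m/s.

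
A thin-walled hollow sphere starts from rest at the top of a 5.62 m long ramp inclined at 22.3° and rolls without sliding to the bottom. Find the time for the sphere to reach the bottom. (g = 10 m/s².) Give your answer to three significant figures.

Here I = (2/3)MR², so the shape factor k = I/(MR²) = 2/3.
Translational: Mg sinθ − f = Ma. Rotational about the CM: fR = Iα = kMRa, so f = kMa.
Hence a = g sinθ/(1+k) = 10×sin22.3°/1.667 = 2.277 m/s².
Starting from rest, L = ½at², so t = √(2L/a) = √(2×5.62/2.277) ≈ 2.22 s.

t ≈ 2.22 s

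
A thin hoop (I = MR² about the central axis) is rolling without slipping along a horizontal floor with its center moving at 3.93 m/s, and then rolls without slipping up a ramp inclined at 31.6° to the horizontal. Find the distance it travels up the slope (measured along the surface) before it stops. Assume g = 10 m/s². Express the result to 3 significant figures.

The moment of inertia is MR², giving k ≡ I/(MR²) = 1.
Rolling without slipping gives ω = v/R, so the total kinetic energy is ½Mv² + ½Iω² = ½(1+k)Mv² = Mv².
Setting this equal to Mgh gives the vertical rise h = (1+k)v₀²/(2g) = 2×3.93²/(2×10) = 1.544 m.
Along the incline, d = h/sinθ = 1.544/sin31.6° ≈ 2.95 m.

d ≈ 2.95 m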